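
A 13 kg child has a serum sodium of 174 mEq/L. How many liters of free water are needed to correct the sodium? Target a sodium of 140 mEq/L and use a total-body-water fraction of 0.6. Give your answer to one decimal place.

1.9 L

TBW = 0.6 · 13 = 7.8 L
Free water deficit = TBW · (Na/140 − 1)
= 7.8 · (174/140 − 1)
= 7.8 · 0.2429
= 1.89 L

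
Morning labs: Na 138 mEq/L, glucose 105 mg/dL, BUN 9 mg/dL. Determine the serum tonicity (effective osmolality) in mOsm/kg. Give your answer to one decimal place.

281.8 mOsm/kg

Effective osmolality excludes urea (freely permeant across cell membranes):
2·Na + glucose/18
= 2·138 + 105/18
= 276 + 5.83
= 281.83 mOsm/kg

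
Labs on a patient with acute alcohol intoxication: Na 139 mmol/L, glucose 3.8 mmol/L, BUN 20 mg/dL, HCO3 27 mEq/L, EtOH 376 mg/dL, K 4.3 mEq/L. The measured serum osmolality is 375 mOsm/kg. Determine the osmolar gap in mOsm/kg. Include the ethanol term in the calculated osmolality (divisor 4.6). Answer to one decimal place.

4.3 mOsm/kg

Calculated osmolality = 2·Na + glucose + BUN/2.8 + ethanol/4.6
= 2·139 + 3.8 + 20/2.8 + 376/4.6
= 278 + 3.80 + 7.14 + 81.74
= 370.68 mOsm/kg ≈ 370.7 mOsm/kg
Osmolar gap = measured − calculated = 375 − 370.7 = 4.3 mOsm/kg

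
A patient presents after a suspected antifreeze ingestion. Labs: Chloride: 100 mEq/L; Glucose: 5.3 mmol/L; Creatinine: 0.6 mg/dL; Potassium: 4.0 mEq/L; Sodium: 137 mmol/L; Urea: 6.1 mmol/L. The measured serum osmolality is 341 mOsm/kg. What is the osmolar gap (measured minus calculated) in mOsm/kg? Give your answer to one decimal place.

Calculated osmolality = 2·Na + glucose + urea
= 2·137 + 5.3 + 6.1
= 274 + 5.30 + 6.10
= 285.4 mOsm/kg ≈ 285.4 mOsm/kg
Osmolar gap = measured − calculated = 341 − 285.4 = 55.6 mOsm/kg

55.6 mOsm/kg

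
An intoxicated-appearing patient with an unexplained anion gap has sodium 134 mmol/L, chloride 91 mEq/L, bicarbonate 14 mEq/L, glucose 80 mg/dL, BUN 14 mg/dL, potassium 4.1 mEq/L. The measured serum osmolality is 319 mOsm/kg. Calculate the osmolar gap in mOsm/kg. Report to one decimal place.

41.6 mOsm/kg

Calculated osmolality = 2·Na + glucose/18 + BUN/2.8
= 2·134 + 80/18 + 14/2.8
= 268 + 4.44 + 5
= 277.44 mOsm/kg ≈ 277.4 mOsm/kg
Osmolar gap = measured − calculated = 319 − 277.4 = 41.6 mOsm/kg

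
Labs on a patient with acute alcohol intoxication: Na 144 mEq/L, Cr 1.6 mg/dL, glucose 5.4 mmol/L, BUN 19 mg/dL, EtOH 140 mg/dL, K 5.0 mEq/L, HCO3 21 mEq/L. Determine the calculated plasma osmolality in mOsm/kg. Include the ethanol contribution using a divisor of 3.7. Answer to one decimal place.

Calculated osmolality = 2·Na + glucose + BUN/2.8 + ethanol/3.7
= 2·144 + 5.4 + 19/2.8 + 140/3.7
= 288 + 5.40 + 6.79 + 37.84
= 338.03 mOsm/kg

338.0 mOsm/kg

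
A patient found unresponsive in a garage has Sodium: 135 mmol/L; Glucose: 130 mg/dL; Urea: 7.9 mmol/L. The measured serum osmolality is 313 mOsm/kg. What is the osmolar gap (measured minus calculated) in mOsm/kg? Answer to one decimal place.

Calculated osmolality = 2·Na + glucose/18 + urea
= 2·135 + 130/18 + 7.9
= 270 + 7.22 + 7.90
= 285.12 mOsm/kg ≈ 285.1 mOsm/kg
Osmolar gap = measured − calculated = 313 − 285.1 = 27.9 mOsm/kg

27.9 mOsm/kg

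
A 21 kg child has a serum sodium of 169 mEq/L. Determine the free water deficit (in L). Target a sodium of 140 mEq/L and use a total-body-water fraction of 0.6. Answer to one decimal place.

TBW = 0.6 · 21 = 12.6 L
Free water deficit = TBW · (Na/140 − 1)
= 12.6 · (169/140 − 1)
= 12.6 · 0.2071
= 2.61 L

2.6 L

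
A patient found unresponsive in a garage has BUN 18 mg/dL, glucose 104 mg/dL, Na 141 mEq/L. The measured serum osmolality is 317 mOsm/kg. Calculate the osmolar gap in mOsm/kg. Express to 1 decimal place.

22.8 mOsm/kg

Calculated osmolality = 2·Na + glucose/18 + BUN/2.8
= 2·141 + 104/18 + 18/2.8
= 282 + 5.78 + 6.43
= 294.21 mOsm/kg ≈ 294.2 mOsm/kg
Osmolar gap = measured − calculated = 317 − 294.2 = 22.8 mOsm/kg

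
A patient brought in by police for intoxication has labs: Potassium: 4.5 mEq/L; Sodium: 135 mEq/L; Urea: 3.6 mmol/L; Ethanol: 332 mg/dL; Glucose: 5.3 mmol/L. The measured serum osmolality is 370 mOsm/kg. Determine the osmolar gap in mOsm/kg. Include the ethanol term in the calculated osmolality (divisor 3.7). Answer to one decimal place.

Calculated osmolality = 2·Na + glucose + urea + ethanol/3.7
= 2·135 + 5.3 + 3.6 + 332/3.7
= 270 + 5.30 + 3.60 + 89.73
= 368.63 mOsm/kg ≈ 368.6 mOsm/kg
Osmolar gap = measured − calculated = 370 − 368.6 = 1.4 mOsm/kg

1.4 mOsm/kg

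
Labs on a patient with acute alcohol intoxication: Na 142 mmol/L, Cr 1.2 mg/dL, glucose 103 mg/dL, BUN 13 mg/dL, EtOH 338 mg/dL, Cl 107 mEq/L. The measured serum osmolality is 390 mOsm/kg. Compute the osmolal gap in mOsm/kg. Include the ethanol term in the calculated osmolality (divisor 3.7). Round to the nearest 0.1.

Calculated osmolality = 2·Na + glucose/18 + BUN/2.8 + ethanol/3.7
= 2·142 + 103/18 + 13/2.8 + 338/3.7
= 284 + 5.72 + 4.64 + 91.35
= 385.71 mOsm/kg ≈ 385.7 mOsm/kg
Osmolar gap = measured − calculated = 390 − 385.7 = 4.3 mOsm/kg

4.3 mOsm/kg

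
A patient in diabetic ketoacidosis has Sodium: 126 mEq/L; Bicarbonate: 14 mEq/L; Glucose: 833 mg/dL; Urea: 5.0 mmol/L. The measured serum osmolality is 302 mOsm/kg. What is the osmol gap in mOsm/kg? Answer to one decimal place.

Calculated osmolality = 2·Na + glucose/18 + urea
= 2·126 + 833/18 + 5
= 252 + 46.28 + 5
= 303.28 mOsm/kg ≈ 303.3 mOsm/kg
Osmolar gap = measured − calculated = 302 − 303.3 = -1.3 mOsm/kg

-1.3 mOsm/kg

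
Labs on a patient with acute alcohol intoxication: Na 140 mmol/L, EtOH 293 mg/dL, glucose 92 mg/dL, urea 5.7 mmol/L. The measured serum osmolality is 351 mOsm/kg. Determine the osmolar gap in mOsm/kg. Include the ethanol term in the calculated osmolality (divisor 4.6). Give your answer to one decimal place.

-3.5 mOsm/kg

Calculated osmolality = 2·Na + glucose/18 + urea + ethanol/4.6
= 2·140 + 92/18 + 5.7 + 293/4.6
= 280 + 5.11 + 5.70 + 63.70
= 354.51 mOsm/kg ≈ 354.5 mOsm/kg
Osmolar gap = measured − calculated = 351 − 354.5 = -3.5 mOsm/kg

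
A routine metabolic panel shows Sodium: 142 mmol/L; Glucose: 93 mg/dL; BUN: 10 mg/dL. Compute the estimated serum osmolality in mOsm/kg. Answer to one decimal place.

292.7 mOsm/kg

Calculated osmolality = 2·Na + glucose/18 + BUN/2.8
= 2·142 + 93/18 + 10/2.8
= 284 + 5.17 + 3.57
= 292.74 mOsm/kg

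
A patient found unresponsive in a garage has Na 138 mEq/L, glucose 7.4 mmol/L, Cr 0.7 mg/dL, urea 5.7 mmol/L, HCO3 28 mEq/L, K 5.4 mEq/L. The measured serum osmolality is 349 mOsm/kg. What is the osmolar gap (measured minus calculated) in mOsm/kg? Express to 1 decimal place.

59.9 mOsm/kg

Calculated osmolality = 2·Na + glucose + urea
= 2·138 + 7.4 + 5.7
= 276 + 7.40 + 5.70
= 289.1 mOsm/kg ≈ 289.1 mOsm/kg
Osmolar gap = measured − calculated = 349 − 289.1 = 59.9 mOsm/kg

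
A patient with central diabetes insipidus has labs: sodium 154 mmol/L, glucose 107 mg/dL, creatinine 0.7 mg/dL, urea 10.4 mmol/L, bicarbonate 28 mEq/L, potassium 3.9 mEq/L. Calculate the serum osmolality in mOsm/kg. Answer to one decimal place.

324.3 mOsm/kg

Calculated osmolality = 2·Na + glucose/18 + urea
= 2·154 + 107/18 + 10.4
= 308 + 5.94 + 10.40
= 324.34 mOsm/kg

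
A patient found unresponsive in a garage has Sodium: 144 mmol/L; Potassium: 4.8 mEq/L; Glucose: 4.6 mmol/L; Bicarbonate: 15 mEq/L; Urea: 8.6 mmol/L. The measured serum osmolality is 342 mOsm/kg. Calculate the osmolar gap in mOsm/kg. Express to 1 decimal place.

40.8 mOsm/kg

Calculated osmolality = 2·Na + glucose + urea
= 2·144 + 4.6 + 8.6
= 288 + 4.60 + 8.60
= 301.2 mOsm/kg ≈ 301.2 mOsm/kg
Osmolar gap = measured − calculated = 342 − 301.2 = 40.8 mOsm/kg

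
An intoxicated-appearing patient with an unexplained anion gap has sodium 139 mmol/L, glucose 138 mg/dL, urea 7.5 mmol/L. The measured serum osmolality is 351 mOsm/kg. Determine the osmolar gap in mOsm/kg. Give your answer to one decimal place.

57.8 mOsm/kg

Calculated osmolality = 2·Na + glucose/18 + urea
= 2·139 + 138/18 + 7.5
= 278 + 7.67 + 7.50
= 293.17 mOsm/kg ≈ 293.2 mOsm/kg
Osmolar gap = measured − calculated = 351 − 293.2 = 57.8 mOsm/kg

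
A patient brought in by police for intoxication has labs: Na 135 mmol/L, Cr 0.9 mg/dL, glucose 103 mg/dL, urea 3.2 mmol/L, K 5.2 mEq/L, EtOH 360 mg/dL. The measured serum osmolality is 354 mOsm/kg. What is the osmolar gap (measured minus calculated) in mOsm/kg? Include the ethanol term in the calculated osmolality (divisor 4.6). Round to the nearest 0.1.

-3.2 mOsm/kg

Calculated osmolality = 2·Na + glucose/18 + urea + ethanol/4.6
= 2·135 + 103/18 + 3.2 + 360/4.6
= 270 + 5.72 + 3.20 + 78.26
= 357.18 mOsm/kg ≈ 357.2 mOsm/kg
Osmolar gap = measured − calculated = 354 − 357.2 = -3.2 mOsm/kg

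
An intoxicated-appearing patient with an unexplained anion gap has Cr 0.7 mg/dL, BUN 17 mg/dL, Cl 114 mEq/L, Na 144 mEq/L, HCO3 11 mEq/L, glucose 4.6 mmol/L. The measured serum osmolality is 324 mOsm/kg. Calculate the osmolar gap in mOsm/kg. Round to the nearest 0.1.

25.3 mOsm/kg

Calculated osmolality = 2·Na + glucose + BUN/2.8
= 2·144 + 4.6 + 17/2.8
= 288 + 4.60 + 6.07
= 298.67 mOsm/kg ≈ 298.7 mOsm/kg
Osmolar gap = measured − calculated = 324 − 298.7 = 25.3 mOsm/kg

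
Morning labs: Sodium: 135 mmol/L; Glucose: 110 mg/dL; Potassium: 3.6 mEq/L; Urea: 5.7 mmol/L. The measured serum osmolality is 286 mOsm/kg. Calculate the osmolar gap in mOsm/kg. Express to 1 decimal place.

Calculated osmolality = 2·Na + glucose/18 + urea
= 2·135 + 110/18 + 5.7
= 270 + 6.11 + 5.70
= 281.81 mOsm/kg ≈ 281.8 mOsm/kg
Osmolar gap = measured − calculated = 286 − 281.8 = 4.2 mOsm/kg

4.2 mOsm/kg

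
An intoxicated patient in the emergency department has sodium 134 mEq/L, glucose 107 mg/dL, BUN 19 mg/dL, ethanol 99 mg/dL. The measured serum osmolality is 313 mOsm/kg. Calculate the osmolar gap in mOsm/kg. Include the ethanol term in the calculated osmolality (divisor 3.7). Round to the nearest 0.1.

Calculated osmolality = 2·Na + glucose/18 + BUN/2.8 + ethanol/3.7
= 2·134 + 107/18 + 19/2.8 + 99/3.7
= 268 + 5.94 + 6.79 + 26.76
= 307.49 mOsm/kg ≈ 307.5 mOsm/kg
Osmolar gap = measured − calculated = 313 − 307.5 = 5.5 mOsm/kg

5.5 mOsm/kg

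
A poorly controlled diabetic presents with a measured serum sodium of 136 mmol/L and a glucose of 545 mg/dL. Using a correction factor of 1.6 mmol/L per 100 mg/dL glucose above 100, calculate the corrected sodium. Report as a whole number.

143 mmol/L

Corrected Na = measured Na + 1.6 · (glucose − 100)/100
= 136 + 1.6 · (545 − 100)/100
= 136 + 7.1
= 143.1 mmol/L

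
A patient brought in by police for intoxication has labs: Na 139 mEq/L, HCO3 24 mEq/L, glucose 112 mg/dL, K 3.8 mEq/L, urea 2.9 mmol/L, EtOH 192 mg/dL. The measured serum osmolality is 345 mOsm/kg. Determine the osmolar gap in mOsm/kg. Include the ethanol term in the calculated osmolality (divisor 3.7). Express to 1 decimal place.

Calculated osmolality = 2·Na + glucose/18 + urea + ethanol/3.7
= 2·139 + 112/18 + 2.9 + 192/3.7
= 278 + 6.22 + 2.90 + 51.89
= 339.01 mOsm/kg ≈ 339.0 mOsm/kg
Osmolar gap = measured − calculated = 345 − 339.0 = 6.0 mOsm/kg

6.0 mOsm/kg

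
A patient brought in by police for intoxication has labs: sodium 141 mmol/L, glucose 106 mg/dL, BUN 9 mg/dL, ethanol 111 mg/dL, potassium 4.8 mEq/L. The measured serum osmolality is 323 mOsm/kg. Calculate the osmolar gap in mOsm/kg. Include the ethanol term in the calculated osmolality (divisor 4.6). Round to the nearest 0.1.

Calculated osmolality = 2·Na + glucose/18 + BUN/2.8 + ethanol/4.6
= 2·141 + 106/18 + 9/2.8 + 111/4.6
= 282 + 5.89 + 3.21 + 24.13
= 315.23 mOsm/kg ≈ 315.2 mOsm/kg
Osmolar gap = measured − calculated = 323 − 315.2 = 7.8 mOsm/kg

7.8 mOsm/kg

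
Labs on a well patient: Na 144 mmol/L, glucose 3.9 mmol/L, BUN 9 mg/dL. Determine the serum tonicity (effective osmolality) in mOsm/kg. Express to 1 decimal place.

Effective osmolality excludes urea (freely permeant across cell membranes):
2·Na + glucose
= 2·144 + 3.9
= 288 + 3.9
= 291.9 mOsm/kg

291.9 mOsm/kg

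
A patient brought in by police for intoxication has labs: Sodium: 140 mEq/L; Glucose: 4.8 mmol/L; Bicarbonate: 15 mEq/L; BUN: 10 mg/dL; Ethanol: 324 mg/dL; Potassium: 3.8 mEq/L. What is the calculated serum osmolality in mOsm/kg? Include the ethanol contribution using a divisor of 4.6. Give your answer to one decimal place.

358.8 mOsm/kg

Calculated osmolality = 2·Na + glucose + BUN/2.8 + ethanol/4.6
= 2·140 + 4.8 + 10/2.8 + 324/4.6
= 280 + 4.80 + 3.57 + 70.43
= 358.8 mOsm/kg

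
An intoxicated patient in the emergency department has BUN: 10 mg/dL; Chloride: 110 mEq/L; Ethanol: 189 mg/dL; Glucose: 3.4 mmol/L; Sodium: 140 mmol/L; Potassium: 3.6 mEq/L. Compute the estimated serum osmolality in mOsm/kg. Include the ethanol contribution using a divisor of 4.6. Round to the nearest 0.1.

328.1 mOsm/kg

Calculated osmolality = 2·Na + glucose + BUN/2.8 + ethanol/4.6
= 2·140 + 3.4 + 10/2.8 + 189/4.6
= 280 + 3.40 + 3.57 + 41.09
= 328.06 mOsm/kg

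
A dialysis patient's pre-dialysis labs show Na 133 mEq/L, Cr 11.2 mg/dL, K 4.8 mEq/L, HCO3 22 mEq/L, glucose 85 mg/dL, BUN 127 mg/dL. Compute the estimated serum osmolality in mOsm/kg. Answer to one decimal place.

Calculated osmolality = 2·Na + glucose/18 + BUN/2.8
= 2·133 + 85/18 + 127/2.8
= 266 + 4.72 + 45.36
= 316.08 mOsm/kg

316.1 mOsm/kg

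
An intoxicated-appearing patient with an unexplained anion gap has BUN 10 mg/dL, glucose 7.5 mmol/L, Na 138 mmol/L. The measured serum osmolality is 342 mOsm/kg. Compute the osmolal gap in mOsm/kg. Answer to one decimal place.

54.9 mOsm/kg

Calculated osmolality = 2·Na + glucose + BUN/2.8
= 2·138 + 7.5 + 10/2.8
= 276 + 7.50 + 3.57
= 287.07 mOsm/kg ≈ 287.1 mOsm/kg
Osmolar gap = measured − calculated = 342 − 287.1 = 54.9 mOsm/kg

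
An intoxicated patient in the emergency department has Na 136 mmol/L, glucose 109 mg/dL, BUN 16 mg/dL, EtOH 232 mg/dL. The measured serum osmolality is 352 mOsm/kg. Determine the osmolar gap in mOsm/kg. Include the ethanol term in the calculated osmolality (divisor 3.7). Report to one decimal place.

Calculated osmolality = 2·Na + glucose/18 + BUN/2.8 + ethanol/3.7
= 2·136 + 109/18 + 16/2.8 + 232/3.7
= 272 + 6.06 + 5.71 + 62.70
= 346.47 mOsm/kg ≈ 346.5 mOsm/kg
Osmolar gap = measured − calculated = 352 − 346.5 = 5.5 mOsm/kg

5.5 mOsm/kg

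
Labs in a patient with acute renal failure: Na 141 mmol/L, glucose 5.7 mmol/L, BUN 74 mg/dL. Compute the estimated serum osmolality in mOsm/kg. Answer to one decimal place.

Calculated osmolality = 2·Na + glucose + BUN/2.8
= 2·141 + 5.7 + 74/2.8
= 282 + 5.70 + 26.43
= 314.13 mOsm/kg

314.1 mOsm/kg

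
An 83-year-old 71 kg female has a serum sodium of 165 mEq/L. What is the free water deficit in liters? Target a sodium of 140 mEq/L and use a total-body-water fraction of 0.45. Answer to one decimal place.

5.7 L

TBW = 0.45 · 71 = 31.95 L
Free water deficit = TBW · (Na/140 − 1)
= 31.95 · (165/140 − 1)
= 31.95 · 0.1786
= 5.71 L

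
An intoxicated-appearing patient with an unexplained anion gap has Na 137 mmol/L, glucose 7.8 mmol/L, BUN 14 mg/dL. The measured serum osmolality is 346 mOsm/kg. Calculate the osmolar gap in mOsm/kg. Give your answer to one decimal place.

Calculated osmolality = 2·Na + glucose + BUN/2.8
= 2·137 + 7.8 + 14/2.8
= 274 + 7.80 + 5
= 286.8 mOsm/kg ≈ 286.8 mOsm/kg
Osmolar gap = measured − calculated = 346 − 286.8 = 59.2 mOsm/kg

59.2 mOsm/kg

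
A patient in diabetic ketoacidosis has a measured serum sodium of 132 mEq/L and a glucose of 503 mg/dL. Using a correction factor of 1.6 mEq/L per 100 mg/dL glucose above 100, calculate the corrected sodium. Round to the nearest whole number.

Corrected Na = measured Na + 1.6 · (glucose − 100)/100
= 132 + 1.6 · (503 − 100)/100
= 132 + 6.4
= 138.4 mEq/L

138 mEq/L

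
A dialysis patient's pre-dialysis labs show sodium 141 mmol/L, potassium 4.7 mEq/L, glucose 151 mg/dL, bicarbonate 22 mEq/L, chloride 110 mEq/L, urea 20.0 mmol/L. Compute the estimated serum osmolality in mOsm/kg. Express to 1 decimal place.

Calculated osmolality = 2·Na + glucose/18 + urea
= 2·141 + 151/18 + 20
= 282 + 8.39 + 20
= 310.39 mOsm/kg

310.4 mOsm/kg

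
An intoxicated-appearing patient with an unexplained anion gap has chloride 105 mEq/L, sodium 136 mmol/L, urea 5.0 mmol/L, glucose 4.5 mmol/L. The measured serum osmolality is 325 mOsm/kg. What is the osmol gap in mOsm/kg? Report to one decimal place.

Calculated osmolality = 2·Na + glucose + urea
= 2·136 + 4.5 + 5
= 272 + 4.50 + 5
= 281.5 mOsm/kg ≈ 281.5 mOsm/kg
Osmolar gap = measured − calculated = 325 − 281.5 = 43.5 mOsm/kg

43.5 mOsm/kg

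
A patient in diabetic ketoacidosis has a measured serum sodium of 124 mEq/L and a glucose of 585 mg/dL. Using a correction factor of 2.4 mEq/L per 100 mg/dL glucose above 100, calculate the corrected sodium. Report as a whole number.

Corrected Na = measured Na + 2.4 · (glucose − 100)/100
= 124 + 2.4 · (585 − 100)/100
= 124 + 11.6
= 135.6 mEq/L

136 mEq/L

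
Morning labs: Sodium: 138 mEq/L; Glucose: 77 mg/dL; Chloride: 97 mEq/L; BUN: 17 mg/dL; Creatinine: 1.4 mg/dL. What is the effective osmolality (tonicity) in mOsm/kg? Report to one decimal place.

280.3 mOsm/kg

Effective osmolality excludes urea (freely permeant across cell membranes):
2·Na + glucose/18
= 2·138 + 77/18
= 276 + 4.28
= 280.28 mOsm/kg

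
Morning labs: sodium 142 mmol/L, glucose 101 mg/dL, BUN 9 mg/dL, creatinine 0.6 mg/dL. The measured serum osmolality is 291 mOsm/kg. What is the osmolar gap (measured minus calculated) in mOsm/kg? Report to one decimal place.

Calculated osmolality = 2·Na + glucose/18 + BUN/2.8
= 2·142 + 101/18 + 9/2.8
= 284 + 5.61 + 3.21
= 292.82 mOsm/kg ≈ 292.8 mOsm/kg
Osmolar gap = measured − calculated = 291 − 292.8 = -1.8 mOsm/kg

-1.8 mOsm/kg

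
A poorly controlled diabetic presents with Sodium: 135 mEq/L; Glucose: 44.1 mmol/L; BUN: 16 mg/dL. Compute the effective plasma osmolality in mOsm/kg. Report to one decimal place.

Effective osmolality excludes urea (freely permeant across cell membranes):
2·Na + glucose
= 2·135 + 44.1
= 270 + 44.1
= 314.1 mOsm/kg

314.1 mOsm/kg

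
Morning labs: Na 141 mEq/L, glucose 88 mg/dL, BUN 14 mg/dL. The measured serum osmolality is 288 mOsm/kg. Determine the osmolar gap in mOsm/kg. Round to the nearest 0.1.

Calculated osmolality = 2·Na + glucose/18 + BUN/2.8
= 2·141 + 88/18 + 14/2.8
= 282 + 4.89 + 5
= 291.89 mOsm/kg ≈ 291.9 mOsm/kg
Osmolar gap = measured − calculated = 288 − 291.9 = -3.9 mOsm/kg

-3.9 mOsm/kg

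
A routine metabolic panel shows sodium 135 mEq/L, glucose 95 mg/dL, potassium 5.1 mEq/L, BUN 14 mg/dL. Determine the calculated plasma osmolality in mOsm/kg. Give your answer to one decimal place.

Calculated osmolality = 2·Na + glucose/18 + BUN/2.8
= 2·135 + 95/18 + 14/2.8
= 270 + 5.28 + 5
= 280.28 mOsm/kg

280.3 mOsm/kg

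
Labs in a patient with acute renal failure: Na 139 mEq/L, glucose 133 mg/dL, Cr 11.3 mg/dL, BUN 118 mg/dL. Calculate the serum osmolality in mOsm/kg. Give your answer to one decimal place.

327.5 mOsm/kg

Calculated osmolality = 2·Na + glucose/18 + BUN/2.8
= 2·139 + 133/18 + 118/2.8
= 278 + 7.39 + 42.14
= 327.53 mOsm/kg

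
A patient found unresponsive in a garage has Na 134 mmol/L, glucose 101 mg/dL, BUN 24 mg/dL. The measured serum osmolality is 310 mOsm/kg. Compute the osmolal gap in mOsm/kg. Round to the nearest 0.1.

Calculated osmolality = 2·Na + glucose/18 + BUN/2.8
= 2·134 + 101/18 + 24/2.8
= 268 + 5.61 + 8.57
= 282.18 mOsm/kg ≈ 282.2 mOsm/kg
Osmolar gap = measured − calculated = 310 − 282.2 = 27.8 mOsm/kg

27.8 mOsm/kg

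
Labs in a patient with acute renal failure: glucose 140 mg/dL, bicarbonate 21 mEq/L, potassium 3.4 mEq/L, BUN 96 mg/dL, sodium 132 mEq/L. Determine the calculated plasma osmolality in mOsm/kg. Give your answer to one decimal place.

Calculated osmolality = 2·Na + glucose/18 + BUN/2.8
= 2·132 + 140/18 + 96/2.8
= 264 + 7.78 + 34.29
= 306.07 mOsm/kg

306.1 mOsm/kg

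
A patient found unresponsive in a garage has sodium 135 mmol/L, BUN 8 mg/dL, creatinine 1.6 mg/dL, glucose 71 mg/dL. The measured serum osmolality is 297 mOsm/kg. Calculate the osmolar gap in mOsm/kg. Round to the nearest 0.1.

Calculated osmolality = 2·Na + glucose/18 + BUN/2.8
= 2·135 + 71/18 + 8/2.8
= 270 + 3.94 + 2.86
= 276.8 mOsm/kg ≈ 276.8 mOsm/kg
Osmolar gap = measured − calculated = 297 − 276.8 = 20.2 mOsm/kg

20.2 mOsm/kg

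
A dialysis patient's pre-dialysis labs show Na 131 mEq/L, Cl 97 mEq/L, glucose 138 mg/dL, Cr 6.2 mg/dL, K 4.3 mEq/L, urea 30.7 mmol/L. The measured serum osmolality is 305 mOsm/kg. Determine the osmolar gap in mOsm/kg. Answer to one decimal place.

Calculated osmolality = 2·Na + glucose/18 + urea
= 2·131 + 138/18 + 30.7
= 262 + 7.67 + 30.70
= 300.37 mOsm/kg ≈ 300.4 mOsm/kg
Osmolar gap = measured − calculated = 305 − 300.4 = 4.6 mOsm/kg

4.6 mOsm/kg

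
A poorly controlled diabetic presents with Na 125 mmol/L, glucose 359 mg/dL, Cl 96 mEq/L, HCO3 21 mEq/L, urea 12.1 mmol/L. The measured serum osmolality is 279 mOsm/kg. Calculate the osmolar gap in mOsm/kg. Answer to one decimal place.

Calculated osmolality = 2·Na + glucose/18 + urea
= 2·125 + 359/18 + 12.1
= 250 + 19.94 + 12.10
= 282.04 mOsm/kg ≈ 282.0 mOsm/kg
Osmolar gap = measured − calculated = 279 − 282.0 = -3.0 mOsm/kg

-3.0 mOsm/kg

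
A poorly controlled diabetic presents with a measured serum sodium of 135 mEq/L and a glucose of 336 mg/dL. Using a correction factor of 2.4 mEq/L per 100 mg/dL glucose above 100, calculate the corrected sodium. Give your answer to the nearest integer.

Corrected Na = measured Na + 2.4 · (glucose − 100)/100
= 135 + 2.4 · (336 − 100)/100
= 135 + 5.7
= 140.7 mEq/L

141 mEq/L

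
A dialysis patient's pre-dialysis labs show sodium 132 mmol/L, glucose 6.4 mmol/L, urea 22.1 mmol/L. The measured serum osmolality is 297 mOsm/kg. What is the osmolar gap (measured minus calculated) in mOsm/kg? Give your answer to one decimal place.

Calculated osmolality = 2·Na + glucose + urea
= 2·132 + 6.4 + 22.1
= 264 + 6.40 + 22.10
= 292.5 mOsm/kg ≈ 292.5 mOsm/kg
Osmolar gap = measured − calculated = 297 − 292.5 = 4.5 mOsm/kg

4.5 mOsm/kg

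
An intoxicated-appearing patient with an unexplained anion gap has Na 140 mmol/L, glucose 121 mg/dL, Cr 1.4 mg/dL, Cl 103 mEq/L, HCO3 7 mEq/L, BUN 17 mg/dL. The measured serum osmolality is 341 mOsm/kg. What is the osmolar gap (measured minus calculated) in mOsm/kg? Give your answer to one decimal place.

Calculated osmolality = 2·Na + glucose/18 + BUN/2.8
= 2·140 + 121/18 + 17/2.8
= 280 + 6.72 + 6.07
= 292.79 mOsm/kg ≈ 292.8 mOsm/kg
Osmolar gap = measured − calculated = 341 − 292.8 = 48.2 mOsm/kg

48.2 mOsm/kg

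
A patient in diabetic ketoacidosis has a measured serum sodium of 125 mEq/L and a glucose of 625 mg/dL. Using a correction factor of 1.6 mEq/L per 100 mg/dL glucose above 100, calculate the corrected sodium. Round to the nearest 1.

133 mEq/L

Corrected Na = measured Na + 1.6 · (glucose − 100)/100
= 125 + 1.6 · (625 − 100)/100
= 125 + 8.4
= 133.4 mEq/L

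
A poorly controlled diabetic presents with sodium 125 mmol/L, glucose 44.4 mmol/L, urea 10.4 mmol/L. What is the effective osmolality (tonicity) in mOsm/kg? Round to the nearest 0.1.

Effective osmolality excludes urea (freely permeant across cell membranes):
2·Na + glucose
= 2·125 + 44.4
= 250 + 44.4
= 294.4 mOsm/kg

294.4 mOsm/kg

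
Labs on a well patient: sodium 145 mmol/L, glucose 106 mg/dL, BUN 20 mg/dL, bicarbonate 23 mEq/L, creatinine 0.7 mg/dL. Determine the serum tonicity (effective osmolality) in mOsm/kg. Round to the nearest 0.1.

295.9 mOsm/kg

Effective osmolality excludes urea (freely permeant across cell membranes):
2·Na + glucose/18
= 2·145 + 106/18
= 290 + 5.89
= 295.89 mOsm/kg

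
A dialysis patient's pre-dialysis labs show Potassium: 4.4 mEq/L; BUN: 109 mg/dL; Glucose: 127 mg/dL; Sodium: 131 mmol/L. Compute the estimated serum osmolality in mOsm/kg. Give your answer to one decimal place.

Calculated osmolality = 2·Na + glucose/18 + BUN/2.8
= 2·131 + 127/18 + 109/2.8
= 262 + 7.06 + 38.93
= 307.99 mOsm/kg

308.0 mOsm/kg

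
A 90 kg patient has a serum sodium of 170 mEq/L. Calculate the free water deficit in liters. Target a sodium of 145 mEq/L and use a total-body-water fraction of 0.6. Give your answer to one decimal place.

TBW = 0.6 · 90 = 54 L
Free water deficit = TBW · (Na/145 − 1)
= 54 · (170/145 − 1)
= 54 · 0.1724
= 9.31 L

9.3 L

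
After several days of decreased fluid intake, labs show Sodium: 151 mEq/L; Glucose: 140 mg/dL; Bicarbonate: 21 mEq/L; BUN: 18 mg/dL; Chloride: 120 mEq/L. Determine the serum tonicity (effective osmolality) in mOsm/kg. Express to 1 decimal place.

309.8 mOsm/kg

Effective osmolality excludes urea (freely permeant across cell membranes):
2·Na + glucose/18
= 2·151 + 140/18
= 302 + 7.78
= 309.78 mOsm/kg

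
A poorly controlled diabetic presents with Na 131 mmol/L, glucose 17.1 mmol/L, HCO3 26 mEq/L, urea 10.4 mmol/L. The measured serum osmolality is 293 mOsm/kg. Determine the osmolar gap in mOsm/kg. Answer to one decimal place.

Calculated osmolality = 2·Na + glucose + urea
= 2·131 + 17.1 + 10.4
= 262 + 17.10 + 10.40
= 289.5 mOsm/kg ≈ 289.5 mOsm/kg
Osmolar gap = measured − calculated = 293 − 289.5 = 3.5 mOsm/kg

3.5 mOsm/kg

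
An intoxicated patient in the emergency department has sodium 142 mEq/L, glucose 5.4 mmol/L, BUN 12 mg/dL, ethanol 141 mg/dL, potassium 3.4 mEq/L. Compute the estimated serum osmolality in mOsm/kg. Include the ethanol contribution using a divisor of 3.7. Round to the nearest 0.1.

331.8 mOsm/kg

Calculated osmolality = 2·Na + glucose + BUN/2.8 + ethanol/3.7
= 2·142 + 5.4 + 12/2.8 + 141/3.7
= 284 + 5.40 + 4.29 + 38.11
= 331.8 mOsm/kg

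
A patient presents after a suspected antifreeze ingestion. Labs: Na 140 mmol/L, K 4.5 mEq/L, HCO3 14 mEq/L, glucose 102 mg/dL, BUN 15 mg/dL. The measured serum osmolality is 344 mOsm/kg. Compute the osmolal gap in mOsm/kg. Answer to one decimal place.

Calculated osmolality = 2·Na + glucose/18 + BUN/2.8
= 2·140 + 102/18 + 15/2.8
= 280 + 5.67 + 5.36
= 291.03 mOsm/kg ≈ 291.0 mOsm/kg
Osmolar gap = measured − calculated = 344 − 291.0 = 53.0 mOsm/kg

53.0 mOsm/kg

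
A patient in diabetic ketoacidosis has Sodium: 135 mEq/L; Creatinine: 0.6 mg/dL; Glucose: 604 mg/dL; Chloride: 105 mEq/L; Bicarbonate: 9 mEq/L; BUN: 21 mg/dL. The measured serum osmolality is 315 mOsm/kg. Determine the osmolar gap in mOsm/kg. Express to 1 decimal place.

Calculated osmolality = 2·Na + glucose/18 + BUN/2.8
= 2·135 + 604/18 + 21/2.8
= 270 + 33.56 + 7.50
= 311.06 mOsm/kg ≈ 311.1 mOsm/kg
Osmolar gap = measured − calculated = 315 − 311.1 = 3.9 mOsm/kg

3.9 mOsm/kg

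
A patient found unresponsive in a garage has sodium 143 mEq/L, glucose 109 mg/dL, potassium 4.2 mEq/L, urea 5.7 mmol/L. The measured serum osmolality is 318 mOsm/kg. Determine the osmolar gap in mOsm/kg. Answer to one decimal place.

Calculated osmolality = 2·Na + glucose/18 + urea
= 2·143 + 109/18 + 5.7
= 286 + 6.06 + 5.70
= 297.76 mOsm/kg ≈ 297.8 mOsm/kg
Osmolar gap = measured − calculated = 318 − 297.8 = 20.2 mOsm/kg

20.2 mOsm/kg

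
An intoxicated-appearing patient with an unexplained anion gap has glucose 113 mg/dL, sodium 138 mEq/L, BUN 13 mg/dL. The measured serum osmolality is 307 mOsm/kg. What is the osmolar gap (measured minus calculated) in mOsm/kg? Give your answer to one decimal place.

Calculated osmolality = 2·Na + glucose/18 + BUN/2.8
= 2·138 + 113/18 + 13/2.8
= 276 + 6.28 + 4.64
= 286.92 mOsm/kg ≈ 286.9 mOsm/kg
Osmolar gap = measured − calculated = 307 − 286.9 = 20.1 mOsm/kg

20.1 mOsm/kg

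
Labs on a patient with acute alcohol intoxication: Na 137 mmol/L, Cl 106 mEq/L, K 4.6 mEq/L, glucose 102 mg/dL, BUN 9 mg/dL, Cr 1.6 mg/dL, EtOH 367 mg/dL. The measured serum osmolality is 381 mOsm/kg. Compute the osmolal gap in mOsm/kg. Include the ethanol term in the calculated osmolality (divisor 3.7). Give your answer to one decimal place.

Calculated osmolality = 2·Na + glucose/18 + BUN/2.8 + ethanol/3.7
= 2·137 + 102/18 + 9/2.8 + 367/3.7
= 274 + 5.67 + 3.21 + 99.19
= 382.07 mOsm/kg ≈ 382.1 mOsm/kg
Osmolar gap = measured − calculated = 381 − 382.1 = -1.1 mOsm/kg

-1.1 mOsm/kg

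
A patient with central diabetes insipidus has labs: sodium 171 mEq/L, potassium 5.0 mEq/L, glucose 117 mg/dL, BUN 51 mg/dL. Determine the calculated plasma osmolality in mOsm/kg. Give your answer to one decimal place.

Calculated osmolality = 2·Na + glucose/18 + BUN/2.8
= 2·171 + 117/18 + 51/2.8
= 342 + 6.50 + 18.21
= 366.71 mOsm/kg

366.7 mOsm/kg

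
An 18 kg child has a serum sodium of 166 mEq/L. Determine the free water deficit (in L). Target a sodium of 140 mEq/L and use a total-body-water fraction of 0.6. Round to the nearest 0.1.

2.0 L

TBW = 0.6 · 18 = 10.8 L
Free water deficit = TBW · (Na/140 − 1)
= 10.8 · (166/140 − 1)
= 10.8 · 0.1857
= 2.01 L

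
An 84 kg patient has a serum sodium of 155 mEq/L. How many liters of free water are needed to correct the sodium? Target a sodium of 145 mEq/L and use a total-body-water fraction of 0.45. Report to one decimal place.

TBW = 0.45 · 84 = 37.8 L
Free water deficit = TBW · (Na/145 − 1)
= 37.8 · (155/145 − 1)
= 37.8 · 0.069
= 2.61 L

2.6 L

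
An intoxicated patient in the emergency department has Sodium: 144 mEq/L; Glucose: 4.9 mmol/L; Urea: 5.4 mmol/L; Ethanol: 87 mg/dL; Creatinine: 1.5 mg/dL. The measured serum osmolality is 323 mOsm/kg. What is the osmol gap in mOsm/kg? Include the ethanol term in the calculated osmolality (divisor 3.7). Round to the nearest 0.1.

1.2 mOsm/kg

Calculated osmolality = 2·Na + glucose + urea + ethanol/3.7
= 2·144 + 4.9 + 5.4 + 87/3.7
= 288 + 4.90 + 5.40 + 23.51
= 321.81 mOsm/kg ≈ 321.8 mOsm/kg
Osmolar gap = measured − calculated = 323 − 321.8 = 1.2 mOsm/kg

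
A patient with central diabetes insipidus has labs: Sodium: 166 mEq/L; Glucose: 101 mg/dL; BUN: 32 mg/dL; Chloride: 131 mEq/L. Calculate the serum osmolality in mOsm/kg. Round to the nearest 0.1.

Calculated osmolality = 2·Na + glucose/18 + BUN/2.8
= 2·166 + 101/18 + 32/2.8
= 332 + 5.61 + 11.43
= 349.04 mOsm/kg

349.0 mOsm/kg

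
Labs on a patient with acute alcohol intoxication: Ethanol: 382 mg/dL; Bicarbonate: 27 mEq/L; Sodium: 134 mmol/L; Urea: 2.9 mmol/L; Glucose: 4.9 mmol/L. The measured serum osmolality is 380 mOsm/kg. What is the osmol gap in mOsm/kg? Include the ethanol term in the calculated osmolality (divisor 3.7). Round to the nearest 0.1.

Calculated osmolality = 2·Na + glucose + urea + ethanol/3.7
= 2·134 + 4.9 + 2.9 + 382/3.7
= 268 + 4.90 + 2.90 + 103.24
= 379.04 mOsm/kg ≈ 379.0 mOsm/kg
Osmolar gap = measured − calculated = 380 − 379.0 = 1.0 mOsm/kg

1.0 mOsm/kg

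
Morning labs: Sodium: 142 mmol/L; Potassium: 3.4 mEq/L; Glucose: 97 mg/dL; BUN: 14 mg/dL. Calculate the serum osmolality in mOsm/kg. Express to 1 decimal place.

Calculated osmolality = 2·Na + glucose/18 + BUN/2.8
= 2·142 + 97/18 + 14/2.8
= 284 + 5.39 + 5
= 294.39 mOsm/kg

294.4 mOsm/kg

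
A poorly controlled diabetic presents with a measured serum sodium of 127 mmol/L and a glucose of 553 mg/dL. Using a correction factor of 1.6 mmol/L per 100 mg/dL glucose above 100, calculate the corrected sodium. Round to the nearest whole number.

134 mmol/L

Corrected Na = measured Na + 1.6 · (glucose − 100)/100
= 127 + 1.6 · (553 − 100)/100
= 127 + 7.2
= 134.2 mmol/L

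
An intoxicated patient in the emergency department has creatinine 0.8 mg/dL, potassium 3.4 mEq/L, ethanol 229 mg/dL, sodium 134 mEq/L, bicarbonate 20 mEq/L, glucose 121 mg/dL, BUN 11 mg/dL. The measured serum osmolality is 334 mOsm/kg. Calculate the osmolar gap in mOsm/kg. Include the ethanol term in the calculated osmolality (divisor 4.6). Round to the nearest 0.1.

Calculated osmolality = 2·Na + glucose/18 + BUN/2.8 + ethanol/4.6
= 2·134 + 121/18 + 11/2.8 + 229/4.6
= 268 + 6.72 + 3.93 + 49.78
= 328.43 mOsm/kg ≈ 328.4 mOsm/kg
Osmolar gap = measured − calculated = 334 − 328.4 = 5.6 mOsm/kg

5.6 mOsm/kg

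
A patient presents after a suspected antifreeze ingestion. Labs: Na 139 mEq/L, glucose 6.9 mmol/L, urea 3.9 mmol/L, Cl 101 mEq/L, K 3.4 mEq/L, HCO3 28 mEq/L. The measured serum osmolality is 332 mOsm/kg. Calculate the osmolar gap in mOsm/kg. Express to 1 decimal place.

Calculated osmolality = 2·Na + glucose + urea
= 2·139 + 6.9 + 3.9
= 278 + 6.90 + 3.90
= 288.8 mOsm/kg ≈ 288.8 mOsm/kg
Osmolar gap = measured − calculated = 332 − 288.8 = 43.2 mOsm/kg

43.2 mOsm/kg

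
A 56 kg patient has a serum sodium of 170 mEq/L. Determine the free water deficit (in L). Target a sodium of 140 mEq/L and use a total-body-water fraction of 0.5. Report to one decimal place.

TBW = 0.5 · 56 = 28 L
Free water deficit = TBW · (Na/140 − 1)
= 28 · (170/140 − 1)
= 28 · 0.2143
= 6 L

6.0 L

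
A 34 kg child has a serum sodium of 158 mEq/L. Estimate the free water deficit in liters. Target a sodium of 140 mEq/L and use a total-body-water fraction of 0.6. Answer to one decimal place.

TBW = 0.6 · 34 = 20.4 L
Free water deficit = TBW · (Na/140 − 1)
= 20.4 · (158/140 − 1)
= 20.4 · 0.1286
= 2.62 L

2.6 L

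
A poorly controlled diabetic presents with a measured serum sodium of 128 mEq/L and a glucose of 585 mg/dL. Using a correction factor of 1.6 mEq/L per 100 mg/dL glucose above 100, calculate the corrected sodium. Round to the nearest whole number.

Corrected Na = measured Na + 1.6 · (glucose − 100)/100
= 128 + 1.6 · (585 − 100)/100
= 128 + 7.8
= 135.8 mEq/L

136 mEq/L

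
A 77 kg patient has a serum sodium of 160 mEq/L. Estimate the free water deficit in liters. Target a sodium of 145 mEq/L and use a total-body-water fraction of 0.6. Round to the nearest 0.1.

4.8 L

TBW = 0.6 · 77 = 46.2 L
Free water deficit = TBW · (Na/145 − 1)
= 46.2 · (160/145 − 1)
= 46.2 · 0.1034
= 4.78 L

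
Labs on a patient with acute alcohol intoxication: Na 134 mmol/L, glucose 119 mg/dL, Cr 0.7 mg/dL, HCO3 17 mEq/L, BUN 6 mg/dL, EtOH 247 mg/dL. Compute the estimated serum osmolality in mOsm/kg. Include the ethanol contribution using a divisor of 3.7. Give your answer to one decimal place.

343.5 mOsm/kg

Calculated osmolality = 2·Na + glucose/18 + BUN/2.8 + ethanol/3.7
= 2·134 + 119/18 + 6/2.8 + 247/3.7
= 268 + 6.61 + 2.14 + 66.76
= 343.51 mOsm/kg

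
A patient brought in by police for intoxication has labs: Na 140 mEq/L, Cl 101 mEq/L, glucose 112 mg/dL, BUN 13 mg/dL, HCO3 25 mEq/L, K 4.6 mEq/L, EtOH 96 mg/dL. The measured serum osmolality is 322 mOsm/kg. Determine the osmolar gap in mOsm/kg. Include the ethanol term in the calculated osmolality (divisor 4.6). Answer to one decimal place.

10.3 mOsm/kg

Calculated osmolality = 2·Na + glucose/18 + BUN/2.8 + ethanol/4.6
= 2·140 + 112/18 + 13/2.8 + 96/4.6
= 280 + 6.22 + 4.64 + 20.87
= 311.73 mOsm/kg ≈ 311.7 mOsm/kg
Osmolar gap = measured − calculated = 322 − 311.7 = 10.3 mOsm/kg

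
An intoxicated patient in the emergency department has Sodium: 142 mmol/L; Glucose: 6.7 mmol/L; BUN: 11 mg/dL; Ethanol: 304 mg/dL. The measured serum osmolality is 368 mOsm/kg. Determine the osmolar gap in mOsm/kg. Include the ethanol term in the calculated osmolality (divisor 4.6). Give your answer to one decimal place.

Calculated osmolality = 2·Na + glucose + BUN/2.8 + ethanol/4.6
= 2·142 + 6.7 + 11/2.8 + 304/4.6
= 284 + 6.70 + 3.93 + 66.09
= 360.72 mOsm/kg ≈ 360.7 mOsm/kg
Osmolar gap = measured − calculated = 368 − 360.7 = 7.3 mOsm/kg

7.3 mOsm/kg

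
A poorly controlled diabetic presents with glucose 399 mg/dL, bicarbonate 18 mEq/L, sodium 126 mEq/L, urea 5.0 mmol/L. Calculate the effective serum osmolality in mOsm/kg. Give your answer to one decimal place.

Effective osmolality excludes urea (freely permeant across cell membranes):
2·Na + glucose/18
= 2·126 + 399/18
= 252 + 22.17
= 274.17 mOsm/kg

274.2 mOsm/kg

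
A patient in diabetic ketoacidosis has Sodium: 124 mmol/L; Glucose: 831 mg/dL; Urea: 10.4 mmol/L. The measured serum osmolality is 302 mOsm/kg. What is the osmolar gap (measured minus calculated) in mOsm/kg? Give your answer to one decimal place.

Calculated osmolality = 2·Na + glucose/18 + urea
= 2·124 + 831/18 + 10.4
= 248 + 46.17 + 10.40
= 304.57 mOsm/kg ≈ 304.6 mOsm/kg
Osmolar gap = measured − calculated = 302 − 304.6 = -2.6 mOsm/kg

-2.6 mOsm/kg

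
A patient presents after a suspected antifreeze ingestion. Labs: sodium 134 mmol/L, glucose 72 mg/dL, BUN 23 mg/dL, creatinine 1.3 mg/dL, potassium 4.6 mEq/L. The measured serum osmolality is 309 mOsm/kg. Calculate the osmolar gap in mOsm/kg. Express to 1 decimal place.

Calculated osmolality = 2·Na + glucose/18 + BUN/2.8
= 2·134 + 72/18 + 23/2.8
= 268 + 4 + 8.21
= 280.21 mOsm/kg ≈ 280.2 mOsm/kg
Osmolar gap = measured − calculated = 309 − 280.2 = 28.8 mOsm/kg

28.8 mOsm/kg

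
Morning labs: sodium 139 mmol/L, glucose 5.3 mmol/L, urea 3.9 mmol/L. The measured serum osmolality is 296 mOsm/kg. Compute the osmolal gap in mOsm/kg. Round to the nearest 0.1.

Calculated osmolality = 2·Na + glucose + urea
= 2·139 + 5.3 + 3.9
= 278 + 5.30 + 3.90
= 287.2 mOsm/kg ≈ 287.2 mOsm/kg
Osmolar gap = measured − calculated = 296 − 287.2 = 8.8 mOsm/kg

8.8 mOsm/kg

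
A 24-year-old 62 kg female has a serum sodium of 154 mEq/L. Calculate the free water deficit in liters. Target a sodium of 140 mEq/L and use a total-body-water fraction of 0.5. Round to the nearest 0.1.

3.1 L

TBW = 0.5 · 62 = 31 L
Free water deficit = TBW · (Na/140 − 1)
= 31 · (154/140 − 1)
= 31 · 0.1
= 3.1 L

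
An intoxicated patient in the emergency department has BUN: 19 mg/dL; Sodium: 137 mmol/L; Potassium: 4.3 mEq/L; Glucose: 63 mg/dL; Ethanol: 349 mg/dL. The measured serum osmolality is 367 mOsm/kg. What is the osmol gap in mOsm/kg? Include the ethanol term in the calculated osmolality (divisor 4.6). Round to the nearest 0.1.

6.8 mOsm/kg

Calculated osmolality = 2·Na + glucose/18 + BUN/2.8 + ethanol/4.6
= 2·137 + 63/18 + 19/2.8 + 349/4.6
= 274 + 3.50 + 6.79 + 75.87
= 360.16 mOsm/kg ≈ 360.2 mOsm/kg
Osmolar gap = measured − calculated = 367 − 360.2 = 6.8 mOsm/kg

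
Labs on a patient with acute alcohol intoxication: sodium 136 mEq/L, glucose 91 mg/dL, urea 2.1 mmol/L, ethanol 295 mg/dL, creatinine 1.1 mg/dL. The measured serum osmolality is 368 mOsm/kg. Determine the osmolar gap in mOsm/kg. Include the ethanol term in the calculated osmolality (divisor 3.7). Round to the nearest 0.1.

9.1 mOsm/kg

Calculated osmolality = 2·Na + glucose/18 + urea + ethanol/3.7
= 2·136 + 91/18 + 2.1 + 295/3.7
= 272 + 5.06 + 2.10 + 79.73
= 358.89 mOsm/kg ≈ 358.9 mOsm/kg
Osmolar gap = measured − calculated = 368 − 358.9 = 9.1 mOsm/kg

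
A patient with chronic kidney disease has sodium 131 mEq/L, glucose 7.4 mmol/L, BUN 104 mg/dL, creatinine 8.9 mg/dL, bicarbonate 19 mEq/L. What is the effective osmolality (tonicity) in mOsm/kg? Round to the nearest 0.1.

Effective osmolality excludes urea (freely permeant across cell membranes):
2·Na + glucose
= 2·131 + 7.4
= 262 + 7.4
= 269.4 mOsm/kg

269.4 mOsm/kg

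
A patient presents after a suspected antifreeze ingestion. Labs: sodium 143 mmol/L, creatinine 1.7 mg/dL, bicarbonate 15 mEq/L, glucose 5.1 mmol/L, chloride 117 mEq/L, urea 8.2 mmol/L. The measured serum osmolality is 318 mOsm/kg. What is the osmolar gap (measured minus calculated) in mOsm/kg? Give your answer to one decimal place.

Calculated osmolality = 2·Na + glucose + urea
= 2·143 + 5.1 + 8.2
= 286 + 5.10 + 8.20
= 299.3 mOsm/kg ≈ 299.3 mOsm/kg
Osmolar gap = measured − calculated = 318 − 299.3 = 18.7 mOsm/kg

18.7 mOsm/kg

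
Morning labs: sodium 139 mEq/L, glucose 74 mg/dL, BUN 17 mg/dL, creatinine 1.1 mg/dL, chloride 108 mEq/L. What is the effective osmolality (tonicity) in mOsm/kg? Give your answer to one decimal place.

282.1 mOsm/kg

Effective osmolality excludes urea (freely permeant across cell membranes):
2·Na + glucose/18
= 2·139 + 74/18
= 278 + 4.11
= 282.11 mOsm/kg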